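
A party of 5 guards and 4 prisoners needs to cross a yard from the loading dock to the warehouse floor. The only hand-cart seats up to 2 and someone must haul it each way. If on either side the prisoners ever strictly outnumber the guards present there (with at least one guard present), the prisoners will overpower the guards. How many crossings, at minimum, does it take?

Counting alone: each trip to the warehouse floor takes at most 2 across and each return brings at least 1 back, so after t trips out (and t−1 returns) at most 2t − (t−1) of the 9 are across; that first reaches 9 at t = 8, so at least 15 crossings are needed.
The plan below uses exactly 15 crossings, so it is optimal:
1. 2 prisoners → the warehouse floor.  (the loading dock: 5G 2P; the warehouse floor: 0G 2P)
2. 1 prisoner ← the loading dock.  (the loading dock: 5G 3P; the warehouse floor: 0G 1P)
3. 2 prisoners → the warehouse floor.  (the loading dock: 5G 1P; the warehouse floor: 0G 3P)
4. 1 prisoner ← the loading dock.  (the loading dock: 5G 2P; the warehouse floor: 0G 2P)
5. 2 guards → the warehouse floor.  (the loading dock: 3G 2P; the warehouse floor: 2G 2P)
6. 1 prisoner ← the loading dock.  (the loading dock: 3G 3P; the warehouse floor: 2G 1P)
7. 1 guard and 1 prisoner → the warehouse floor.  (the loading dock: 2G 2P; the warehouse floor: 3G 2P)
8. 1 guard ← the loading dock.  (the loading dock: 3G 2P; the warehouse floor: 2G 2P)
9. 1 guard and 1 prisoner → the warehouse floor.  (the loading dock: 2G 1P; the warehouse floor: 3G 3P)
10. 1 prisoner ← the loading dock.  (the loading dock: 2G 2P; the warehouse floor: 3G 2P)
11. 1 guard and 1 prisoner → the warehouse floor.  (the loading dock: 1G 1P; the warehouse floor: 4G 3P)
12. 1 guard ← the loading dock.  (the loading dock: 2G 1P; the warehouse floor: 3G 3P)
13. 1 guard and 1 prisoner → the warehouse floor.  (the loading dock: 1G 0P; the warehouse floor: 4G 4P)
14. 1 prisoner ← the loading dock.  (the loading dock: 1G 1P; the warehouse floor: 4G 3P)
15. 1 guard and 1 prisoner → the warehouse floor.  (the loading dock: 0G 0P; the warehouse floor: 5G 4P)

15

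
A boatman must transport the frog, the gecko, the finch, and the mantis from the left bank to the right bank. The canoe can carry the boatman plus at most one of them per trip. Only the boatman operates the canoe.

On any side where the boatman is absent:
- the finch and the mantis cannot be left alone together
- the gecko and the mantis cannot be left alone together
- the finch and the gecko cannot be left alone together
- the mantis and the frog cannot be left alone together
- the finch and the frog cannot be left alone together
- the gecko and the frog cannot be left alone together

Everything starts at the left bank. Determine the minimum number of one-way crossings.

impossible

Whatever the first load, the items left behind include a forbidden pair without the boatman. No opening move is safe, so no plan exists.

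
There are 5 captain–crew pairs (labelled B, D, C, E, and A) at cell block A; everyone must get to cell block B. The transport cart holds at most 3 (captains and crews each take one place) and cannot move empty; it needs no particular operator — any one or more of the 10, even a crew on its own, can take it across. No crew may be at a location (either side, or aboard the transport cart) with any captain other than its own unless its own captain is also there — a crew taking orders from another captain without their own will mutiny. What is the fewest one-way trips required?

Counting alone: each trip to cell block B takes at most 3 across and each return brings at least 1 back, so after t trips out (and t−1 returns) at most 3t − (t−1) of the 10 are across; that first reaches 10 at t = 5, so at least 9 crossings are needed.
The safety rule pushes this higher. Following every safe sequence of crossings, the most of the 10 that can be at cell block B as the transport cart arrives there on crossing 9 is 9 — never all 10.
So no plan with fewer than 11 crossings exists, and this one achieves 11:
1. captain B and crew B cross → cell block B.
2. captain B crosses ← cell block A.
3. crew C, crew D, and crew E cross → cell block B.
4. crew B crosses ← cell block A.
5. captain C, captain D, and captain E cross → cell block B.
6. captain D and crew D cross ← cell block A.
7. captain A, captain B, and captain D cross → cell block B.
8. crew C crosses ← cell block A.
9. crew B and crew D cross → cell block B.
10. crew B crosses ← cell block A.
11. crew A, crew B, and crew C cross → cell block B.

11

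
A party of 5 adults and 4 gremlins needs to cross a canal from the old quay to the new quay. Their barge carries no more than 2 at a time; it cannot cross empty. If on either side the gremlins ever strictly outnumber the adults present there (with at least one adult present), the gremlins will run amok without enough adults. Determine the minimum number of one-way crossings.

Counting alone: each trip to the new quay takes at most 2 across and each return brings at least 1 back, so after t trips out (and t−1 returns) at most 2t − (t−1) of the 9 are across; that first reaches 9 at t = 8, so at least 15 crossings are needed.
The plan below uses exactly 15 crossings, so it is optimal:
1. 2 gremlins → the new quay.  (the old quay: 5A 2G; the new quay: 0A 2G)
2. 1 gremlin ← the old quay.  (the old quay: 5A 3G; the new quay: 0A 1G)
3. 2 gremlins → the new quay.  (the old quay: 5A 1G; the new quay: 0A 3G)
4. 1 gremlin ← the old quay.  (the old quay: 5A 2G; the new quay: 0A 2G)
5. 2 adults → the new quay.  (the old quay: 3A 2G; the new quay: 2A 2G)
6. 1 gremlin ← the old quay.  (the old quay: 3A 3G; the new quay: 2A 1G)
7. 1 adult and 1 gremlin → the new quay.  (the old quay: 2A 2G; the new quay: 3A 2G)
8. 1 adult ← the old quay.  (the old quay: 3A 2G; the new quay: 2A 2G)
9. 1 adult and 1 gremlin → the new quay.  (the old quay: 2A 1G; the new quay: 3A 3G)
10. 1 gremlin ← the old quay.  (the old quay: 2A 2G; the new quay: 3A 2G)
11. 1 adult and 1 gremlin → the new quay.  (the old quay: 1A 1G; the new quay: 4A 3G)
12. 1 adult ← the old quay.  (the old quay: 2A 1G; the new quay: 3A 3G)
13. 1 adult and 1 gremlin → the new quay.  (the old quay: 1A 0G; the new quay: 4A 4G)
14. 1 gremlin ← the old quay.  (the old quay: 1A 1G; the new quay: 4A 3G)
15. 1 adult and 1 gremlin → the new quay.  (the old quay: 0A 0G; the new quay: 5A 4G)

15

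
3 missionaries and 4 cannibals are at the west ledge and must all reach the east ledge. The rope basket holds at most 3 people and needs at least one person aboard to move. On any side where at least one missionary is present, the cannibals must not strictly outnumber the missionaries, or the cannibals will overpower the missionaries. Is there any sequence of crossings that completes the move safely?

The cannibals already outnumber the missionaries at the west ledge before anyone moves, so the starting position itself is disallowed.

No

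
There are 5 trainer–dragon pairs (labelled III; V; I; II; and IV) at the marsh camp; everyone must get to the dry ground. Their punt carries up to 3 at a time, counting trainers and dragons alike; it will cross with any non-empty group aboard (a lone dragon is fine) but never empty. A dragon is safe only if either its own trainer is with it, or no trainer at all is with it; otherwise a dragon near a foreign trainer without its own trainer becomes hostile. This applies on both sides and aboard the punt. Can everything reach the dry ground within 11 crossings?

Yes

Yes — this plan uses 11 crossings (≤ 11):
1. dragon III and trainer III cross → the dry ground.
2. trainer III crosses ← the marsh camp.
3. dragon I, dragon II, and dragon V cross → the dry ground.
4. dragon III crosses ← the marsh camp.
5. trainer I, trainer II, and trainer V cross → the dry ground.
6. dragon V and trainer V cross ← the marsh camp.
7. trainer III, trainer IV, and trainer V cross → the dry ground.
8. dragon I crosses ← the marsh camp.
9. dragon III and dragon V cross → the dry ground.
10. dragon III crosses ← the marsh camp.
11. dragon I, dragon III, and dragon IV cross → the dry ground.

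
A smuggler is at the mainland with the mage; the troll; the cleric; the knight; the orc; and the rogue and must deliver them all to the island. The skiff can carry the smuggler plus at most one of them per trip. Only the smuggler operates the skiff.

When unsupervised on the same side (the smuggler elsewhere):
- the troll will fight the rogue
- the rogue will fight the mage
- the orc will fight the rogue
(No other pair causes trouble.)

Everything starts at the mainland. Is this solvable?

No

Following every safe sequence of crossings from the start, the most of the 6 that can be at the island as the skiff arrives there on crossings 1, 3, 5, 7 is 1, 2, 3, 4 respectively; the best ever achieved is 4 of 6.
From crossing 9 on, no configuration arises that was not already reachable earlier: only 36 distinct safe configurations (who is on which side, and where the skiff is) can ever be reached, none of them has everyone across, and every continuation just revisits them. So no valid plan exists.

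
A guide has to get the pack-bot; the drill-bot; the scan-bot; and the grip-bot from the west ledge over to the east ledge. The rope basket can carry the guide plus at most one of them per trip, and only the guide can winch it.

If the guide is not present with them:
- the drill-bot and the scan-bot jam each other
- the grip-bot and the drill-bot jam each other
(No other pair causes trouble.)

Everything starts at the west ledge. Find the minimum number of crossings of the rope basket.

9

Counting alone: the guide can take at most 1 across per trip to the east ledge, so moving all 4 needs at least 4 loaded trips out, with a return between consecutive ones — at least 7 crossings.
The safety rule pushes this higher. Following every safe sequence of crossings, the most of the 4 that can be at the east ledge as the rope basket arrives there on crossing 7 is 3 — never all 4.
So no plan with fewer than 9 crossings exists, and this one achieves 9:
1. Guide goes to the east ledge with the drill-bot.  [the west ledge: the grip-bot, the pack-bot, the scan-bot | the east ledge: the drill-bot]
2. Guide goes back to the west ledge alone.  [the west ledge: the grip-bot, the pack-bot, the scan-bot | the east ledge: the drill-bot]
3. Guide goes to the east ledge with the pack-bot.  [the west ledge: the grip-bot, the scan-bot | the east ledge: the drill-bot, the pack-bot]
4. Guide goes back to the west ledge alone.  [the west ledge: the grip-bot, the scan-bot | the east ledge: the drill-bot, the pack-bot]
5. Guide goes to the east ledge with the scan-bot.  [the west ledge: the grip-bot | the east ledge: the drill-bot, the pack-bot, the scan-bot]
6. Guide goes back to the west ledge with the drill-bot.  [the west ledge: the drill-bot, the grip-bot | the east ledge: the pack-bot, the scan-bot]
7. Guide goes to the east ledge with the grip-bot.  [the west ledge: the drill-bot | the east ledge: the grip-bot, the pack-bot, the scan-bot]
8. Guide goes back to the west ledge alone.  [the west ledge: the drill-bot | the east ledge: the grip-bot, the pack-bot, the scan-bot]
9. Guide goes to the east ledge with the drill-bot.  [the west ledge: — | the east ledge: the drill-bot, the grip-bot, the pack-bot, the scan-bot]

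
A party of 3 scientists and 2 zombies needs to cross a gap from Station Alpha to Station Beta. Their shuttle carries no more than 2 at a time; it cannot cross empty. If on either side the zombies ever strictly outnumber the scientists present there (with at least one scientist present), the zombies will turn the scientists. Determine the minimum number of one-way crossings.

7

Counting alone: each trip to Station Beta takes at most 2 across and each return brings at least 1 back, so after t trips out (and t−1 returns) at most 2t − (t−1) of the 5 are across; that first reaches 5 at t = 4, so at least 7 crossings are needed.
The plan below uses exactly 7 crossings, so it is optimal:
1. 2 zombies → Station Beta.  (Station Alpha: 3S 0Z; Station Beta: 0S 2Z)
2. 1 zombie ← Station Alpha.  (Station Alpha: 3S 1Z; Station Beta: 0S 1Z)
3. 2 scientists → Station Beta.  (Station Alpha: 1S 1Z; Station Beta: 2S 1Z)
4. 1 scientist ← Station Alpha.  (Station Alpha: 2S 1Z; Station Beta: 1S 1Z)
5. 1 scientist and 1 zombie → Station Beta.  (Station Alpha: 1S 0Z; Station Beta: 2S 2Z)
6. 1 zombie ← Station Alpha.  (Station Alpha: 1S 1Z; Station Beta: 2S 1Z)
7. 1 scientist and 1 zombie → Station Beta.  (Station Alpha: 0S 0Z; Station Beta: 3S 2Z)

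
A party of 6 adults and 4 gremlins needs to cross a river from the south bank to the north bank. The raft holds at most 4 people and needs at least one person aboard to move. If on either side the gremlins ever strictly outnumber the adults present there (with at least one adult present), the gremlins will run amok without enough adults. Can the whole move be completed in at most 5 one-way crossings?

Yes — this plan uses 5 crossings (≤ 5):
1. 4 gremlins → the north bank.  (the south bank: 6A 0G; the north bank: 0A 4G)
2. 1 gremlin ← the south bank.  (the south bank: 6A 1G; the north bank: 0A 3G)
3. 4 adults → the north bank.  (the south bank: 2A 1G; the north bank: 4A 3G)
4. 1 gremlin ← the south bank.  (the south bank: 2A 2G; the north bank: 4A 2G)
5. 2 adults and 2 gremlins → the north bank.  (the south bank: 0A 0G; the north bank: 6A 4G)

Yes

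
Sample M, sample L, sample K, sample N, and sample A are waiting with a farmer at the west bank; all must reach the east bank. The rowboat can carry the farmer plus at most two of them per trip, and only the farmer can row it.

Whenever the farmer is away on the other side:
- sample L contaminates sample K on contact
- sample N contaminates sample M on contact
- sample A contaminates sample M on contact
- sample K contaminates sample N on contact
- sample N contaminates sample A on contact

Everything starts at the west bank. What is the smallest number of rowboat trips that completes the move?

impossible

Whatever the first load, the items left behind include a forbidden pair without the farmer. No opening move is safe, so no plan exists.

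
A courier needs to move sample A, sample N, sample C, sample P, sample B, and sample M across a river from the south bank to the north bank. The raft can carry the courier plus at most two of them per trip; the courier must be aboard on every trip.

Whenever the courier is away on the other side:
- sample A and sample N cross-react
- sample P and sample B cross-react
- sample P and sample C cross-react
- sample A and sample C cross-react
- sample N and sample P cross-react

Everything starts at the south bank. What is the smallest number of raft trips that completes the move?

7

Counting alone: the courier can take at most 2 across per trip to the north bank, so moving all 6 needs at least 3 loaded trips out, with a return between consecutive ones — at least 5 crossings.
The safety rule pushes this higher. Following every safe sequence of crossings, the most of the 6 that can be at the north bank as the raft arrives there on crossing 5 is 5 — never all 6.
So no plan with fewer than 7 crossings exists, and this one achieves 7:
1. Courier goes to the north bank with sample A and sample P.
2. Courier goes back to the south bank alone.
3. Courier goes to the north bank with sample C and sample N.
4. Courier goes back to the south bank with sample A and sample P.
5. Courier goes to the north bank with sample B and sample M.
6. Courier goes back to the south bank alone.
7. Courier goes to the north bank with sample A and sample P.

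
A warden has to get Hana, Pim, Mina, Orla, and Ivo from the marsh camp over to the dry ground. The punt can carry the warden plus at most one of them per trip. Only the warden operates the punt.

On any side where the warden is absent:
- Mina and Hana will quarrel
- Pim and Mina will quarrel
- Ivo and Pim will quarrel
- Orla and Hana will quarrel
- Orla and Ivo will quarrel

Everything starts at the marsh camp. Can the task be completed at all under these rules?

No

Whatever the first load, the items left behind include a forbidden pair without the warden. No opening move is safe, so no plan exists.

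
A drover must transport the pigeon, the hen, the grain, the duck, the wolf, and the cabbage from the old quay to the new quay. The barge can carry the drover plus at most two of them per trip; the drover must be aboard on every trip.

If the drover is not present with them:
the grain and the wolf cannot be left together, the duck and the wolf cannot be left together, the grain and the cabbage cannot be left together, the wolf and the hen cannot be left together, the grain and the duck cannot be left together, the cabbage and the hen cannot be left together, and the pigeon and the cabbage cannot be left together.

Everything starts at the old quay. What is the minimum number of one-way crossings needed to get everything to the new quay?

impossible

Whatever the first load, the items left behind include a forbidden pair without the drover. No opening move is safe, so no plan exists.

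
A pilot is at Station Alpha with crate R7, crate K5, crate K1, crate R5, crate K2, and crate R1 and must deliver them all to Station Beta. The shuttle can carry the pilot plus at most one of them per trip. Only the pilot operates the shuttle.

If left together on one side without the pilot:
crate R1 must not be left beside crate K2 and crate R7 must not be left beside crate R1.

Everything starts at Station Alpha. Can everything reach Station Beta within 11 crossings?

No

Counting alone: the pilot can take at most 1 across per trip to Station Beta, so moving all 6 needs at least 6 loaded trips out, with a return between consecutive ones — at least 11 crossings.
The safety rule pushes this higher. Following every safe sequence of crossings, the most of the 6 that can be at Station Beta as the shuttle arrives there on crossing 11 is 5 — never all 6.
So the move cannot be finished within 11 crossings. (The shortest complete plan takes 13:)
1. Pilot goes to Station Beta with crate R1.
2. Pilot goes back to Station Alpha alone.
3. Pilot goes to Station Beta with crate R7.
4. Pilot goes back to Station Alpha with crate R1.
5. Pilot goes to Station Beta with crate K2.
6. Pilot goes back to Station Alpha alone.
7. Pilot goes to Station Beta with crate K5.
8. Pilot goes back to Station Alpha alone.
9. Pilot goes to Station Beta with crate K1.
10. Pilot goes back to Station Alpha alone.
11. Pilot goes to Station Beta with crate R5.
12. Pilot goes back to Station Alpha alone.
13. Pilot goes to Station Beta with crate R1.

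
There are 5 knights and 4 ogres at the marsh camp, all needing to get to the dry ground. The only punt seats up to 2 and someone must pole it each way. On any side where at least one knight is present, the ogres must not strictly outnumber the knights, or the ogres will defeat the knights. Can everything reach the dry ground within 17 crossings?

Yes — this plan uses 15 crossings (≤ 17):
1. 2 ogres → the dry ground.  (the marsh camp: 5K 2O; the dry ground: 0K 2O)
2. 1 ogre ← the marsh camp.  (the marsh camp: 5K 3O; the dry ground: 0K 1O)
3. 2 ogres → the dry ground.  (the marsh camp: 5K 1O; the dry ground: 0K 3O)
4. 1 ogre ← the marsh camp.  (the marsh camp: 5K 2O; the dry ground: 0K 2O)
5. 2 knights → the dry ground.  (the marsh camp: 3K 2O; the dry ground: 2K 2O)
6. 1 ogre ← the marsh camp.  (the marsh camp: 3K 3O; the dry ground: 2K 1O)
7. 1 knight and 1 ogre → the dry ground.  (the marsh camp: 2K 2O; the dry ground: 3K 2O)
8. 1 knight ← the marsh camp.  (the marsh camp: 3K 2O; the dry ground: 2K 2O)
9. 1 knight and 1 ogre → the dry ground.  (the marsh camp: 2K 1O; the dry ground: 3K 3O)
10. 1 ogre ← the marsh camp.  (the marsh camp: 2K 2O; the dry ground: 3K 2O)
11. 1 knight and 1 ogre → the dry ground.  (the marsh camp: 1K 1O; the dry ground: 4K 3O)
12. 1 knight ← the marsh camp.  (the marsh camp: 2K 1O; the dry ground: 3K 3O)
13. 1 knight and 1 ogre → the dry ground.  (the marsh camp: 1K 0O; the dry ground: 4K 4O)
14. 1 ogre ← the marsh camp.  (the marsh camp: 1K 1O; the dry ground: 4K 3O)
15. 1 knight and 1 ogre → the dry ground.  (the marsh camp: 0K 0O; the dry ground: 5K 4O)

Yes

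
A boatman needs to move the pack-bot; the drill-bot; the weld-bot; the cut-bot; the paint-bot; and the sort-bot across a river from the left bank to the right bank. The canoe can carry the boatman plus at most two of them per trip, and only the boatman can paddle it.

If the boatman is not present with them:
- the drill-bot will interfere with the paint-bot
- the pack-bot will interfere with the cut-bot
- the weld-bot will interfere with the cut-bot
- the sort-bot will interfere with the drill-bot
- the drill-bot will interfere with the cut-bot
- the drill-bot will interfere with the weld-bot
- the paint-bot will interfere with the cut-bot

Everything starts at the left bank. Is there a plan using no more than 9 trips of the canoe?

Yes — this plan uses 9 crossings (≤ 9):
1. Boatman goes to the right bank with the cut-bot and the drill-bot.
2. Boatman goes back to the left bank with the drill-bot.
3. Boatman goes to the right bank with the drill-bot and the pack-bot.
4. Boatman goes back to the left bank with the cut-bot.
5. Boatman goes to the right bank with the paint-bot and the weld-bot.
6. Boatman goes back to the left bank with the drill-bot.
7. Boatman goes to the right bank with the drill-bot and the sort-bot.
8. Boatman goes back to the left bank with the drill-bot.
9. Boatman goes to the right bank with the cut-bot and the drill-bot.

Yes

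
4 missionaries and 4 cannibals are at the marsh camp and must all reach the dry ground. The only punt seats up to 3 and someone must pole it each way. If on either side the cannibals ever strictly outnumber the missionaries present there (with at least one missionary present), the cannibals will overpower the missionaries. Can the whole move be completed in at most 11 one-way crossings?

Yes

Yes — this plan uses 9 crossings (≤ 11):
1. 2 cannibals → the dry ground.  (the marsh camp: 4M 2C; the dry ground: 0M 2C)
2. 1 cannibal ← the marsh camp.  (the marsh camp: 4M 3C; the dry ground: 0M 1C)
3. 3 cannibals → the dry ground.  (the marsh camp: 4M 0C; the dry ground: 0M 4C)
4. 1 cannibal ← the marsh camp.  (the marsh camp: 4M 1C; the dry ground: 0M 3C)
5. 3 missionaries → the dry ground.  (the marsh camp: 1M 1C; the dry ground: 3M 3C)
6. 1 missionary and 1 cannibal ← the marsh camp.  (the marsh camp: 2M 2C; the dry ground: 2M 2C)
7. 2 missionaries → the dry ground.  (the marsh camp: 0M 2C; the dry ground: 4M 2C)
8. 1 cannibal ← the marsh camp.  (the marsh camp: 0M 3C; the dry ground: 4M 1C)
9. 3 cannibals → the dry ground.  (the marsh camp: 0M 0C; the dry ground: 4M 4C)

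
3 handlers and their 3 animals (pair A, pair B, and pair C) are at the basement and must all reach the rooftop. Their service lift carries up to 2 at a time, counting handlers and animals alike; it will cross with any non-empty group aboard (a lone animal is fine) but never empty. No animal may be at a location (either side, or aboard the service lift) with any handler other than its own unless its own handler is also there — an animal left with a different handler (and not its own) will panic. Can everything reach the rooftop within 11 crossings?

Yes — this plan uses 11 crossings (≤ 11):
1. animal A and handler A cross → the rooftop.
2. handler A crosses ← the basement.
3. animal B and animal C cross → the rooftop.
4. animal A crosses ← the basement.
5. handler B and handler C cross → the rooftop.
6. animal B and handler B cross ← the basement.
7. handler A and handler B cross → the rooftop.
8. animal C crosses ← the basement.
9. animal A and animal B cross → the rooftop.
10. handler C crosses ← the basement.
11. animal C and handler C cross → the rooftop.

Yes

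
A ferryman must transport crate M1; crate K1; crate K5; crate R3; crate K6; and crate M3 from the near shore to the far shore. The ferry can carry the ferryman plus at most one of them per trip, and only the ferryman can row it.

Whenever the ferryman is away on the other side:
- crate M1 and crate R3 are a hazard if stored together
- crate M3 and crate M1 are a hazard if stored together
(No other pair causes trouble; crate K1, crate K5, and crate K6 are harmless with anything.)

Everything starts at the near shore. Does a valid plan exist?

1. Ferryman goes to the far shore with crate M1.
2. Ferryman goes back to the near shore alone.
3. Ferryman goes to the far shore with crate K1.
4. Ferryman goes back to the near shore alone.
5. Ferryman goes to the far shore with crate K5.
6. Ferryman goes back to the near shore alone.
7. Ferryman goes to the far shore with crate R3.
8. Ferryman goes back to the near shore with crate M1.
9. Ferryman goes to the far shore with crate M3.
10. Ferryman goes back to the near shore alone.
11. Ferryman goes to the far shore with crate K6.
12. Ferryman goes back to the near shore alone.
13. Ferryman goes to the far shore with crate M1.

Yes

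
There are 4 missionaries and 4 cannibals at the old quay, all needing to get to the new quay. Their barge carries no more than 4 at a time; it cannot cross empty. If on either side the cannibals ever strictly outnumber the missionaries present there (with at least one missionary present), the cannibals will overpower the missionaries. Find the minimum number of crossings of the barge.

5

Counting alone: each trip to the new quay takes at most 4 across and each return brings at least 1 back, so after t trips out (and t−1 returns) at most 4t − (t−1) of the 8 are across; that first reaches 8 at t = 3, so at least 5 crossings are needed.
The plan below uses exactly 5 crossings, so it is optimal:
1. 2 cannibals → the new quay.  (the old quay: 4M 2C; the new quay: 0M 2C)
2. 1 cannibal ← the old quay.  (the old quay: 4M 3C; the new quay: 0M 1C)
3. 4 missionaries → the new quay.  (the old quay: 0M 3C; the new quay: 4M 1C)
4. 1 cannibal ← the old quay.  (the old quay: 0M 4C; the new quay: 4M 0C)
5. 4 cannibals → the new quay.  (the old quay: 0M 0C; the new quay: 4M 4C)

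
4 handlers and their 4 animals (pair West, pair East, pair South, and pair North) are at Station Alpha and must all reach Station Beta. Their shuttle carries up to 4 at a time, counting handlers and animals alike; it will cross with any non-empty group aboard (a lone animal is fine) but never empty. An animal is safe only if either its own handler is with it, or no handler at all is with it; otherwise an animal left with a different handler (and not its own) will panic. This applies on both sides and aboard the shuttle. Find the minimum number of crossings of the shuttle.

Counting alone: each trip to Station Beta takes at most 4 across and each return brings at least 1 back, so after t trips out (and t−1 returns) at most 4t − (t−1) of the 8 are across; that first reaches 8 at t = 3, so at least 5 crossings are needed.
The plan below uses exactly 5 crossings, so it is optimal:
1. animal West and handler West cross → Station Beta.
2. handler West crosses ← Station Alpha.
3. handler East, handler North, handler South, and handler West cross → Station Beta.
4. animal West crosses ← Station Alpha.
5. animal East, animal North, animal South, and animal West cross → Station Beta.

5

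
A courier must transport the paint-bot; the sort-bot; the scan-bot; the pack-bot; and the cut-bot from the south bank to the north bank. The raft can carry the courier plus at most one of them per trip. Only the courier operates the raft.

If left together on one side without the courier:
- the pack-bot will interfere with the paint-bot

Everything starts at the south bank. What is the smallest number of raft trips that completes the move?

Counting alone: the courier can take at most 1 across per trip to the north bank, so moving all 5 needs at least 5 loaded trips out, with a return between consecutive ones — at least 9 crossings.
The plan below uses exactly 9 crossings, so it is optimal:
1. Courier goes to the north bank with the paint-bot.  [the south bank: the cut-bot, the pack-bot, the scan-bot, the sort-bot | the north bank: the paint-bot]
2. Courier goes back to the south bank alone.  [the south bank: the cut-bot, the pack-bot, the scan-bot, the sort-bot | the north bank: the paint-bot]
3. Courier goes to the north bank with the sort-bot.  [the south bank: the cut-bot, the pack-bot, the scan-bot | the north bank: the paint-bot, the sort-bot]
4. Courier goes back to the south bank alone.  [the south bank: the cut-bot, the pack-bot, the scan-bot | the north bank: the paint-bot, the sort-bot]
5. Courier goes to the north bank with the scan-bot.  [the south bank: the cut-bot, the pack-bot | the north bank: the paint-bot, the scan-bot, the sort-bot]
6. Courier goes back to the south bank alone.  [the south bank: the cut-bot, the pack-bot | the north bank: the paint-bot, the scan-bot, the sort-bot]
7. Courier goes to the north bank with the cut-bot.  [the south bank: the pack-bot | the north bank: the cut-bot, the paint-bot, the scan-bot, the sort-bot]
8. Courier goes back to the south bank alone.  [the south bank: the pack-bot | the north bank: the cut-bot, the paint-bot, the scan-bot, the sort-bot]
9. Courier goes to the north bank with the pack-bot.  [the south bank: — | the north bank: the cut-bot, the pack-bot, the paint-bot, the scan-bot, the sort-bot]

9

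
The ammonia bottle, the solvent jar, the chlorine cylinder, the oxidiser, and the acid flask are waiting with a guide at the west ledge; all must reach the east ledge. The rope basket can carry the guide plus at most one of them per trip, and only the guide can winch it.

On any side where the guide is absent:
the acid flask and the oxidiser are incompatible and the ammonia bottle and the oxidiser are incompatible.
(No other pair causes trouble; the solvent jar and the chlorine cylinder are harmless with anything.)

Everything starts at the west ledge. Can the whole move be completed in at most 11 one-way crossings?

Yes

Yes — this plan uses 11 crossings (≤ 11):
1. Guide goes to the east ledge with the oxidiser.
2. Guide goes back to the west ledge alone.
3. Guide goes to the east ledge with the ammonia bottle.
4. Guide goes back to the west ledge with the oxidiser.
5. Guide goes to the east ledge with the acid flask.
6. Guide goes back to the west ledge alone.
7. Guide goes to the east ledge with the solvent jar.
8. Guide goes back to the west ledge alone.
9. Guide goes to the east ledge with the chlorine cylinder.
10. Guide goes back to the west ledge alone.
11. Guide goes to the east ledge with the oxidiser.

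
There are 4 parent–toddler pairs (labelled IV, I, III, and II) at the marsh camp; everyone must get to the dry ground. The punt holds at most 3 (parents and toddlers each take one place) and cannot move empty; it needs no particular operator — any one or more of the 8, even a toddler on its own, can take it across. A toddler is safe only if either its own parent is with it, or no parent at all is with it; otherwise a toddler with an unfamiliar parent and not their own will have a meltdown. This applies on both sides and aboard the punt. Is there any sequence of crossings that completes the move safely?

1. parent IV and toddler IV cross → the dry ground.
2. parent IV crosses ← the marsh camp.
3. parent I, parent IV, and toddler I cross → the dry ground.
4. parent IV and toddler IV cross ← the marsh camp.
5. parent II, parent III, and parent IV cross → the dry ground.
6. toddler I crosses ← the marsh camp.
7. toddler I and toddler IV cross → the dry ground.
8. toddler IV crosses ← the marsh camp.
9. toddler II, toddler III, and toddler IV cross → the dry ground.

Yes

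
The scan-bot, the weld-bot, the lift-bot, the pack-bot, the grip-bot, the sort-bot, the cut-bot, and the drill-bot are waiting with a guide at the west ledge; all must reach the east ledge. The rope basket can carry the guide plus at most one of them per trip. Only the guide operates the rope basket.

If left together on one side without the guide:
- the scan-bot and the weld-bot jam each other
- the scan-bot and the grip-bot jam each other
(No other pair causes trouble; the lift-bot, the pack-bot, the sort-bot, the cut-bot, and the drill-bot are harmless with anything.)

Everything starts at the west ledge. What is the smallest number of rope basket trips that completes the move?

Counting alone: the guide can take at most 1 across per trip to the east ledge, so moving all 8 needs at least 8 loaded trips out, with a return between consecutive ones — at least 15 crossings.
The safety rule pushes this higher. Following every safe sequence of crossings, the most of the 8 that can be at the east ledge as the rope basket arrives there on crossing 15 is 7 — never all 8.
So no plan with fewer than 17 crossings exists, and this one achieves 17:
1. Guide goes to the east ledge with the scan-bot.
2. Guide goes back to the west ledge alone.
3. Guide goes to the east ledge with the weld-bot.
4. Guide goes back to the west ledge with the scan-bot.
5. Guide goes to the east ledge with the grip-bot.
6. Guide goes back to the west ledge alone.
7. Guide goes to the east ledge with the lift-bot.
8. Guide goes back to the west ledge alone.
9. Guide goes to the east ledge with the pack-bot.
10. Guide goes back to the west ledge alone.
11. Guide goes to the east ledge with the sort-bot.
12. Guide goes back to the west ledge alone.
13. Guide goes to the east ledge with the cut-bot.
14. Guide goes back to the west ledge alone.
15. Guide goes to the east ledge with the drill-bot.
16. Guide goes back to the west ledge alone.
17. Guide goes to the east ledge with the scan-bot.

17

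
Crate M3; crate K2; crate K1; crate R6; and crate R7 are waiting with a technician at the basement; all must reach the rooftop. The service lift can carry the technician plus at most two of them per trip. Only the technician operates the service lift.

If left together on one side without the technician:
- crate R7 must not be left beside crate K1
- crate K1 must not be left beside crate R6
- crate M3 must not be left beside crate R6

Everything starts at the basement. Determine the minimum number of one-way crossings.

Counting alone: the technician can take at most 2 across per trip to the rooftop, so moving all 5 needs at least 3 loaded trips out, with a return between consecutive ones — at least 5 crossings.
The plan below uses exactly 5 crossings, so it is optimal:
1. Technician goes to the rooftop with crate K1 and crate M3.  [the basement: crate K2, crate R6, crate R7 | the rooftop: crate K1, crate M3]
2. Technician goes back to the basement alone.  [the basement: crate K2, crate R6, crate R7 | the rooftop: crate K1, crate M3]
3. Technician goes to the rooftop with crate K2.  [the basement: crate R6, crate R7 | the rooftop: crate K1, crate K2, crate M3]
4. Technician goes back to the basement alone.  [the basement: crate R6, crate R7 | the rooftop: crate K1, crate K2, crate M3]
5. Technician goes to the rooftop with crate R6 and crate R7.  [the basement: — | the rooftop: crate K1, crate K2, crate M3, crate R6, crate R7]

5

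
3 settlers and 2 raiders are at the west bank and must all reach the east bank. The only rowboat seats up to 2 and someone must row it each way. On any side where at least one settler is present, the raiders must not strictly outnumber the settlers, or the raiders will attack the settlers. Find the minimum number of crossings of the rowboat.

Counting alone: each trip to the east bank takes at most 2 across and each return brings at least 1 back, so after t trips out (and t−1 returns) at most 2t − (t−1) of the 5 are across; that first reaches 5 at t = 4, so at least 7 crossings are needed.
The plan below uses exactly 7 crossings, so it is optimal:
1. 2 raiders → the east bank.  (the west bank: 3S 0R; the east bank: 0S 2R)
2. 1 raider ← the west bank.  (the west bank: 3S 1R; the east bank: 0S 1R)
3. 2 settlers → the east bank.  (the west bank: 1S 1R; the east bank: 2S 1R)
4. 1 settler ← the west bank.  (the west bank: 2S 1R; the east bank: 1S 1R)
5. 1 settler and 1 raider → the east bank.  (the west bank: 1S 0R; the east bank: 2S 2R)
6. 1 raider ← the west bank.  (the west bank: 1S 1R; the east bank: 2S 1R)
7. 1 settler and 1 raider → the east bank.  (the west bank: 0S 0R; the east bank: 3S 2R)

7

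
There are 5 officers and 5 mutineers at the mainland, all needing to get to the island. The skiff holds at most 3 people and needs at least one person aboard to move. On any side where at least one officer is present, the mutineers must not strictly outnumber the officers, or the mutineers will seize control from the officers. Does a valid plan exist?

Yes

1. 2 mutineers → the island.  (the mainland: 5O 3M; the island: 0O 2M)
2. 1 mutineer ← the mainland.  (the mainland: 5O 4M; the island: 0O 1M)
3. 3 mutineers → the island.  (the mainland: 5O 1M; the island: 0O 4M)
4. 1 mutineer ← the mainland.  (the mainland: 5O 2M; the island: 0O 3M)
5. 3 officers → the island.  (the mainland: 2O 2M; the island: 3O 3M)
6. 1 officer and 1 mutineer ← the mainland.  (the mainland: 3O 3M; the island: 2O 2M)
7. 3 officers → the island.  (the mainland: 0O 3M; the island: 5O 2M)
8. 1 mutineer ← the mainland.  (the mainland: 0O 4M; the island: 5O 1M)
9. 2 mutineers → the island.  (the mainland: 0O 2M; the island: 5O 3M)
10. 1 mutineer ← the mainland.  (the mainland: 0O 3M; the island: 5O 2M)
11. 3 mutineers → the island.  (the mainland: 0O 0M; the island: 5O 5M)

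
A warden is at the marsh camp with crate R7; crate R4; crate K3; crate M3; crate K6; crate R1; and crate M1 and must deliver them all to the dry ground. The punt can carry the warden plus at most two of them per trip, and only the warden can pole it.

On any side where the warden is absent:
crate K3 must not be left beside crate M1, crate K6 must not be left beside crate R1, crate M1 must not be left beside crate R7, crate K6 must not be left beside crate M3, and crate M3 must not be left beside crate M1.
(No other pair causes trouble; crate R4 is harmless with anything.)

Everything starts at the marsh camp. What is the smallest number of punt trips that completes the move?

9

Counting alone: the warden can take at most 2 across per trip to the dry ground, so moving all 7 needs at least 4 loaded trips out, with a return between consecutive ones — at least 7 crossings.
The safety rule pushes this higher. Following every safe sequence of crossings, the most of the 7 that can be at the dry ground as the punt arrives there on crossing 7 is 6 — never all 7.
So no plan with fewer than 9 crossings exists, and this one achieves 9:
1. Warden goes to the dry ground with crate K6 and crate M1.  [the marsh camp: crate K3, crate M3, crate R1, crate R4, crate R7 | the dry ground: crate K6, crate M1]
2. Warden goes back to the marsh camp alone.  [the marsh camp: crate K3, crate M3, crate R1, crate R4, crate R7 | the dry ground: crate K6, crate M1]
3. Warden goes to the dry ground with crate R7.  [the marsh camp: crate K3, crate M3, crate R1, crate R4 | the dry ground: crate K6, crate M1, crate R7]
4. Warden goes back to the marsh camp with crate M1.  [the marsh camp: crate K3, crate M1, crate M3, crate R1, crate R4 | the dry ground: crate K6, crate R7]
5. Warden goes to the dry ground with crate K3 and crate M3.  [the marsh camp: crate M1, crate R1, crate R4 | the dry ground: crate K3, crate K6, crate M3, crate R7]
6. Warden goes back to the marsh camp with crate K6.  [the marsh camp: crate K6, crate M1, crate R1, crate R4 | the dry ground: crate K3, crate M3, crate R7]
7. Warden goes to the dry ground with crate R1 and crate R4.  [the marsh camp: crate K6, crate M1 | the dry ground: crate K3, crate M3, crate R1, crate R4, crate R7]
8. Warden goes back to the marsh camp alone.  [the marsh camp: crate K6, crate M1 | the dry ground: crate K3, crate M3, crate R1, crate R4, crate R7]
9. Warden goes to the dry ground with crate K6 and crate M1.  [the marsh camp: — | the dry ground: crate K3, crate K6, crate M1, crate M3, crate R1, crate R4, crate R7]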